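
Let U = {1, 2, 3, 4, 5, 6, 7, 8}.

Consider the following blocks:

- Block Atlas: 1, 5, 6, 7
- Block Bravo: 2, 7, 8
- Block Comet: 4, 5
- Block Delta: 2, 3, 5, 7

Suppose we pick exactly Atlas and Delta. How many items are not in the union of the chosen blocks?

2

Union of Atlas, Delta = {1, 2, 3, 5, 6, 7}.
Not covered: 4, 8 — 2 items.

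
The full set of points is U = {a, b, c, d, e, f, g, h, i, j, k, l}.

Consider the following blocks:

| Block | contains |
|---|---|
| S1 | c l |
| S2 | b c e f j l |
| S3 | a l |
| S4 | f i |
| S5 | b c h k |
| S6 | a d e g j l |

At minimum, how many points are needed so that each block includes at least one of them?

3

T = {f, h, l} meets every block (each contains at least one member of T), and |T| = 3.
The blocks S4, S5, S6 are pairwise disjoint, so any hitting set needs a separate point for each — at least 3. Hence 3 is optimal.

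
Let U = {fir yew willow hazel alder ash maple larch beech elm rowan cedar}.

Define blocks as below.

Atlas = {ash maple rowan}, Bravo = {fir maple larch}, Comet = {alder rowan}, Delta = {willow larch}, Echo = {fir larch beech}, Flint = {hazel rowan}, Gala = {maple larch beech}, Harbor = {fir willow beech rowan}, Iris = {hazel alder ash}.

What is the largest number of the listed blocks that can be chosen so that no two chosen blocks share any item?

2

Comet, Gala are pairwise disjoint (Comet={alder,rowan}; Gala={maple,larch,beech}).
Every remaining block overlaps one of these, and no 3 of the listed blocks are pairwise disjoint, so 2 is the maximum.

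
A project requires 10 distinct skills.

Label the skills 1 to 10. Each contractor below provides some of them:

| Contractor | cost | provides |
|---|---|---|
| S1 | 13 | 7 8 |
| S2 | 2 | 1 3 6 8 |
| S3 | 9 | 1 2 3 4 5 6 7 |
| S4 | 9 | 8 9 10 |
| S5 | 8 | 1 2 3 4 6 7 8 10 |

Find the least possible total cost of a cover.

18

S3, S4 together cover every skill (S3 ∪ S4 = {1, 2, 3, 4, 5, 6, 7, 8, 9, 10}); total cost 9 + 9 = 18.
The greedy pick S2, S5, S3, S4 costs 28; no covering selection beats 18.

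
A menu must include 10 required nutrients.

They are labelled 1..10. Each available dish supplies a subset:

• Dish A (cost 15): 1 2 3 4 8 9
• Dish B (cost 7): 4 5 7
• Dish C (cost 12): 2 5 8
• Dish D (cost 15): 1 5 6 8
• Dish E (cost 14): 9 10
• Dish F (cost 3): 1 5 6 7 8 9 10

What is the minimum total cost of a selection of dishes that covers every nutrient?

A, F together cover every nutrient (A ∪ F = {1, 2, 3, 4, 5, 6, 7, 8, 9, 10}); total cost 15 + 3 = 18.
No covering selection has total cost below 18.

18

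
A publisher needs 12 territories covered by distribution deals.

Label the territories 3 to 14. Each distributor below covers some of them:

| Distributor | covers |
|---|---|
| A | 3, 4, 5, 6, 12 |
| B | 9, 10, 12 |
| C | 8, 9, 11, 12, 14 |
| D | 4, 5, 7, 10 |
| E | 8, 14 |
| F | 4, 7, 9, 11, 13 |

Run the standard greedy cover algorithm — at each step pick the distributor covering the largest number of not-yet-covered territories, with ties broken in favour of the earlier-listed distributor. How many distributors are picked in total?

4

Greedy: pick A (covers 5 new) → pick C (covers 4 new) → pick D (covers 2 new) → pick F (covers 1 new). Total picks: 4.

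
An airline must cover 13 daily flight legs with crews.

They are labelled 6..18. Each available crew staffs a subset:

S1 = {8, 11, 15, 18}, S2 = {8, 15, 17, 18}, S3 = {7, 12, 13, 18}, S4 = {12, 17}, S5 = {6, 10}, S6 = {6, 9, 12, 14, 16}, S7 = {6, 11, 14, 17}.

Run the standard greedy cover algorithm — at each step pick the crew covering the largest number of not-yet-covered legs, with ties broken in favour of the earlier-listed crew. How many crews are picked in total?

Greedy: pick S6 (covers 5 new) → pick S1 (covers 4 new) → pick S3 (covers 2 new) → pick S2 (covers 1 new) → pick S5 (covers 1 new). Total picks: 5.

5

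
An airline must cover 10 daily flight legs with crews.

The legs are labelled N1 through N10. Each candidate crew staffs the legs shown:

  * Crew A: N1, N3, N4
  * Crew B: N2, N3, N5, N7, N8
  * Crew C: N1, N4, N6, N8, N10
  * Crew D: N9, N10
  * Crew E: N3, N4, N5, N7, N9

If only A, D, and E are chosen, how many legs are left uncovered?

3

Union of A, D, E = {N1, N3, N4, N5, N7, N9, N10}.
Not covered: N2, N6, N8 — 3 legs.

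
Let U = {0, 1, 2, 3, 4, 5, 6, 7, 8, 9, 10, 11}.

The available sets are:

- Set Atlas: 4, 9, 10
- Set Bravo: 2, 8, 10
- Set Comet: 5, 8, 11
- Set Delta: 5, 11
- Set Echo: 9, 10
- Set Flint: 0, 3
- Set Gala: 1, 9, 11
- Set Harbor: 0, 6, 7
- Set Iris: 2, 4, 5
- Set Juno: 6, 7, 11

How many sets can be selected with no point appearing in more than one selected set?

Echo, Flint, Iris, Juno are pairwise disjoint (Echo={9,10}; Flint={0,3}; Iris={2,4,5}; Juno={6,7,11}).
Every remaining set overlaps one of these, and no 5 of the listed sets are pairwise disjoint, so 4 is the maximum.

4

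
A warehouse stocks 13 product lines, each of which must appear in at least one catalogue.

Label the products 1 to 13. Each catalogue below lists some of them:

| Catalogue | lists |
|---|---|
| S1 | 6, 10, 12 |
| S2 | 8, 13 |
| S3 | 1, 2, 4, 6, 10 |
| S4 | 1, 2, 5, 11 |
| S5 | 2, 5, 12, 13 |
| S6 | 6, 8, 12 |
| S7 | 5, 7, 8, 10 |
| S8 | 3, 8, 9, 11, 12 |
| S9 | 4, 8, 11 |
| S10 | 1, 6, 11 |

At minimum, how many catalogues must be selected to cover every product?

4

S2 and S3 and S7 and S8 together: S2 ∪ S3 ∪ S7 ∪ S8 = {1, 2, 3, 4, 5, 6, 7, 8, 9, 10, 11, 12, 13} — every product is covered.
Only S7 contains 7, so S7 is forced; the remaining 9 products need at least 3 more catalogues (each remaining catalogue adds at most 4) — so at least 4 catalogues are needed, and 4 is optimal.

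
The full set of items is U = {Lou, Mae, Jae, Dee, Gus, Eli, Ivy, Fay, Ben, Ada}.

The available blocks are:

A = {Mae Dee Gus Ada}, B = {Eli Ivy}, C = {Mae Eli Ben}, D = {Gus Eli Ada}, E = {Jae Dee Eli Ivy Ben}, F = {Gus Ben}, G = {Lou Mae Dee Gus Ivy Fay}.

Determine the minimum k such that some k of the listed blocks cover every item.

3

D, E, and G cover everything between them: the union {Lou, Mae, Jae, Dee, Gus, Eli, Ivy, Fay, Ben, Ada} is all of U.
Only G contains Lou, so G is forced; the remaining 4 items need at least 2 more blocks (each remaining block adds at most 3) — so at least 3 blocks are needed, and 3 is optimal.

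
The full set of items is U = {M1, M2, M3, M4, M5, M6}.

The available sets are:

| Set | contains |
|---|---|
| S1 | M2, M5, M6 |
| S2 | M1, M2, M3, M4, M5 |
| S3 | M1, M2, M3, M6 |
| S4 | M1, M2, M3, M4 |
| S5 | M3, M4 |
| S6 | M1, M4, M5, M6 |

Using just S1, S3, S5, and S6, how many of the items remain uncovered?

Union of S1, S3, S5, S6 = {M1, M2, M3, M4, M5, M6} — that's every item, so 0 are uncovered.

0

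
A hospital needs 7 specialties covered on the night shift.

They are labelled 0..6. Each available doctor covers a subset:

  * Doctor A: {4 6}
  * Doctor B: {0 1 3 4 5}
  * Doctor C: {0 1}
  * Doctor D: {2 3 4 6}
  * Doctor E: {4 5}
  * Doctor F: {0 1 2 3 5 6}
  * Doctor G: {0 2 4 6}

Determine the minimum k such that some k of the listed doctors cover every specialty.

2

D and F together: D ∪ F = {0, 1, 2, 3, 4, 5, 6} — every specialty is covered.
No single doctor has all 7 specialties (the largest, F, has 6), so 2 is optimal.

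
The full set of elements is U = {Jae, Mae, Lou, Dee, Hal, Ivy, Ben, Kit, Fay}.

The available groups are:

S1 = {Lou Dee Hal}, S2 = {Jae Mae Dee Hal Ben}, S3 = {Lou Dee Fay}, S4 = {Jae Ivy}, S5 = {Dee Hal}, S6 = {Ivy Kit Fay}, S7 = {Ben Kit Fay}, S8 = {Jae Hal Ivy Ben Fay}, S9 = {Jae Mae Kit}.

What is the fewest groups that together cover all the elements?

S2, S3, and S6 cover everything between them: the union {Jae, Mae, Lou, Dee, Hal, Ivy, Ben, Kit, Fay} is all of U.
No 2 of the 9 groups cover everything (all 36 combinations miss at least one element), so 3 is optimal.

3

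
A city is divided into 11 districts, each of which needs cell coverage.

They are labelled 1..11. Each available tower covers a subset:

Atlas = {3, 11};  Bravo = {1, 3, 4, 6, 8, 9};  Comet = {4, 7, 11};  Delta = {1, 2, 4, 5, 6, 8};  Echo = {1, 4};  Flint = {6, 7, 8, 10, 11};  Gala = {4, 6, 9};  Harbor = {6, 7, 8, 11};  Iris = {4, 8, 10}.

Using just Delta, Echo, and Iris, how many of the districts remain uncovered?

Union of Delta, Echo, Iris = {1, 2, 4, 5, 6, 8, 10}.
Not covered: 3, 7, 9, 11 — 4 districts.

4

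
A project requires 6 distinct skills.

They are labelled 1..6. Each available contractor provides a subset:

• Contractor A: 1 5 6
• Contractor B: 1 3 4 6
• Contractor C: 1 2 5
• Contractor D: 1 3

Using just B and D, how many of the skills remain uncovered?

2

Union of B, D = {1, 3, 4, 6}.
Not covered: 2, 5 — 2 skills.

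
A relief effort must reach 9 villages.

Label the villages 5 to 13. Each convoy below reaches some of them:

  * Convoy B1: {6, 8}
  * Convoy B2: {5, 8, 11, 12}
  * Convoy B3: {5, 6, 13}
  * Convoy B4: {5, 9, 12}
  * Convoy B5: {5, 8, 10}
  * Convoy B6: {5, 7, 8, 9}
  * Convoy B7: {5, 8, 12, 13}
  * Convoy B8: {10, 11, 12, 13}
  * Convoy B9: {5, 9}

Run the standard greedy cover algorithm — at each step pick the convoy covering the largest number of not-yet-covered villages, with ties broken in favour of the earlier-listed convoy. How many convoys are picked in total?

Greedy: pick B2 (covers 4 new) → pick B3 (covers 2 new) → pick B6 (covers 2 new) → pick B5 (covers 1 new). Total picks: 4.
(The true minimum cover uses only 3 convoys, so greedy is not optimal here.)

4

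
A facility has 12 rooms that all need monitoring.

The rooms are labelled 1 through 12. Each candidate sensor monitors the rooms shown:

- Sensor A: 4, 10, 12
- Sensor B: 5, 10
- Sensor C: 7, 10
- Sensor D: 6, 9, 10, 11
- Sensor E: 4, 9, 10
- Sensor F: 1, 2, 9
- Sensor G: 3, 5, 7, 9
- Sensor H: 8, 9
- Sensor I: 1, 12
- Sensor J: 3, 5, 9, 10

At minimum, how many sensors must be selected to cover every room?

Take {A, D, F, G, H}. Their union is {1, 2, 3, 4, 5, 6, 7, 8, 9, 10, 11, 12}, which is all 12 rooms.
Only H contains 8, so H is forced; the remaining 10 rooms need at least 4 more sensors (each remaining sensor adds at most 3) — so at least 5 sensors are needed, and 5 is optimal.

5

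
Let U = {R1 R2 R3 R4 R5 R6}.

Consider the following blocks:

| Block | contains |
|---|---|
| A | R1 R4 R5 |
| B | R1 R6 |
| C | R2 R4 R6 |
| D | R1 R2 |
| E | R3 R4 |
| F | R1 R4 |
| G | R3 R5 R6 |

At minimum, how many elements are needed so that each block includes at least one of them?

3

Take H = {R2, R4, R6}. Each listed block contains at least one of these, so H is a hitting set of size 3.
No choice of 2 elements meets every block, so 3 is the minimum.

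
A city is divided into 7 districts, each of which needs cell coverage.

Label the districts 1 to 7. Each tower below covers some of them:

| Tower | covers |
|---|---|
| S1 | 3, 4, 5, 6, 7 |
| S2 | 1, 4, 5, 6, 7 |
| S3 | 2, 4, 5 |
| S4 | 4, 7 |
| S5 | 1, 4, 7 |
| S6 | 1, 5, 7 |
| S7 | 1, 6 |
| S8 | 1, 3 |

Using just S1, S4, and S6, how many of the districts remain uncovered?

1

Union of S1, S4, S6 = {1, 3, 4, 5, 6, 7}.
Not covered: 2 — 1 district.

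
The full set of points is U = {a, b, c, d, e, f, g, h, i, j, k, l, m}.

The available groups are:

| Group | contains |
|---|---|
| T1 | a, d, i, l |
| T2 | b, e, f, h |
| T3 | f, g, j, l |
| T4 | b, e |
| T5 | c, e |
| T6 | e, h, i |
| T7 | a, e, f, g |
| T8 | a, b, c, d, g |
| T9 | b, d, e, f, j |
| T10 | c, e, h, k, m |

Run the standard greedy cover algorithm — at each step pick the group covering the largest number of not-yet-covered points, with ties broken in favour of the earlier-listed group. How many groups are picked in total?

Greedy: pick T8 (covers 5 new) → pick T10 (covers 4 new) → pick T3 (covers 3 new) → pick T1 (covers 1 new). Total picks: 4.

4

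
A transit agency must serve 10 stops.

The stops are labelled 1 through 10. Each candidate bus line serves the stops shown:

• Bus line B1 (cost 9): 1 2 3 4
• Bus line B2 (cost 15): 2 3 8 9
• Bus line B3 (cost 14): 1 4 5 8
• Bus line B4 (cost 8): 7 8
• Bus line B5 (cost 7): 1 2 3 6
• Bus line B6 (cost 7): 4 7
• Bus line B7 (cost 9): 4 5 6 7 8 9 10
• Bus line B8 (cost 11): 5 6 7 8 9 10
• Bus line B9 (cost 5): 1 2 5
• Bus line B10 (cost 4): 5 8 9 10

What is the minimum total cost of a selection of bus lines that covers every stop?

B5, B7 together cover every stop (B5 ∪ B7 = {1, 2, 3, 4, 5, 6, 7, 8, 9, 10}); total cost 7 + 9 = 16.
The greedy pick B10, B5, B6 costs 18; no covering selection beats 16.

16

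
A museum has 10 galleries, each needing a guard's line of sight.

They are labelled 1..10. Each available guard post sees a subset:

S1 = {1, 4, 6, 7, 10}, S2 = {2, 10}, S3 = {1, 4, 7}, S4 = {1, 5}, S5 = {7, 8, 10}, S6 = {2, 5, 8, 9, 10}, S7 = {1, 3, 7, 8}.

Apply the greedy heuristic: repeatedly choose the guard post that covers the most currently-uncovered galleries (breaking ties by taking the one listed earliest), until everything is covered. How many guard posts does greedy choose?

3

Greedy: pick S1 (covers 5 new) → pick S6 (covers 4 new) → pick S7 (covers 1 new). Total picks: 3.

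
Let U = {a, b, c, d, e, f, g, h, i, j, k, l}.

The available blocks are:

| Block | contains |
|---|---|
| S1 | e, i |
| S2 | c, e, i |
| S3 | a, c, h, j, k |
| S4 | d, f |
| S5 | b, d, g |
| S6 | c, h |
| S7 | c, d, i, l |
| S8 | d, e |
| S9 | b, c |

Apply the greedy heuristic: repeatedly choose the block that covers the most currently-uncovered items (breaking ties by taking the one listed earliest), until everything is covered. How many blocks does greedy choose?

Greedy: pick S3 (covers 5 new) → pick S5 (covers 3 new) → pick S1 (covers 2 new) → pick S4 (covers 1 new) → pick S7 (covers 1 new). Total picks: 5.

5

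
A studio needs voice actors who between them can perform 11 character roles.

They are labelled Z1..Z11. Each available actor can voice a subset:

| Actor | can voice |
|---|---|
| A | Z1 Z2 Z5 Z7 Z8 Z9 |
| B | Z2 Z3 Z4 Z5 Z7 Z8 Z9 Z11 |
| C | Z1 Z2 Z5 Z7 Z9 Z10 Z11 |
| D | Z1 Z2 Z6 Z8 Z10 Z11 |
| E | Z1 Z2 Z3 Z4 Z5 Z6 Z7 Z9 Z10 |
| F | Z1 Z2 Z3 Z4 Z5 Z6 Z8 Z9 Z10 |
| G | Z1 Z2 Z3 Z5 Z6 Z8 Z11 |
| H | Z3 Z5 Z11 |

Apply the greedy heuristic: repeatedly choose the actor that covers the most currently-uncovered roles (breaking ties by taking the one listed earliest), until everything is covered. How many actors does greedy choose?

Greedy: pick E (covers 9 new) → pick B (covers 2 new). Total picks: 2.

2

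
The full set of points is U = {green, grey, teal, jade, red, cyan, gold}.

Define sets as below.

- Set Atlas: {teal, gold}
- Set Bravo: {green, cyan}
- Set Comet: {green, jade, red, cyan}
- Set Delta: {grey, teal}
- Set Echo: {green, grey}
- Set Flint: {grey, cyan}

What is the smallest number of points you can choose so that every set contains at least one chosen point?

3

H = {grey, teal, cyan} meets every set (each contains at least one member of H), and |H| = 3.
No choice of 2 points meets every set, so 3 is the minimum.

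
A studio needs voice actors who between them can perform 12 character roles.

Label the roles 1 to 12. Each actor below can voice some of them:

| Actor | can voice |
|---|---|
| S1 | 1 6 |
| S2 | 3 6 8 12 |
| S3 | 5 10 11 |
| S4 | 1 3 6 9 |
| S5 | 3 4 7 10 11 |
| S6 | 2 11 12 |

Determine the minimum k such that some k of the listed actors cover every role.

Take {S2, S3, S4, S5, S6}. Their union is {1, 2, 3, 4, 5, 6, 7, 8, 9, 10, 11, 12}, which is all 12 roles.
No 4 of the 6 actors cover everything (all 15 combinations miss at least one role), so 5 is optimal.

5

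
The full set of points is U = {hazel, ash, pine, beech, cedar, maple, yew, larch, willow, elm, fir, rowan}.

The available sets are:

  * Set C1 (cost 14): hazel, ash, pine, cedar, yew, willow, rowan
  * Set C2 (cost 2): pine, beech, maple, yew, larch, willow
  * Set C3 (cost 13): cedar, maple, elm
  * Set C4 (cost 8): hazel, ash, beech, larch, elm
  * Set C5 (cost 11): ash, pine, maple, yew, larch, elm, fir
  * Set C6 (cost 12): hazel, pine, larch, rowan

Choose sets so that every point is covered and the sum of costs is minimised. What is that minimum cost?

C1, C2, C5 together cover every point (C1 ∪ C2 ∪ C5 = {hazel, ash, pine, beech, cedar, maple, yew, larch, willow, elm, fir, rowan}); total cost 14 + 2 + 11 = 27.
The greedy pick C2, C4, C1, C5 costs 35; no covering selection beats 27.

27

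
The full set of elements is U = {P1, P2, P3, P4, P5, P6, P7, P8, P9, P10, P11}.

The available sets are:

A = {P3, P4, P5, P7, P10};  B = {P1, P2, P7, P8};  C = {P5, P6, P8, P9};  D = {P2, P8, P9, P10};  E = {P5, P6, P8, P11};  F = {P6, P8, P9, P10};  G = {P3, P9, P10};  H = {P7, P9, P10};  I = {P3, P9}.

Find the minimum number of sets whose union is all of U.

4

Take {A, B, E, G}. Their union is {P1, P2, P3, P4, P5, P6, P7, P8, P9, P10, P11}, which is all 11 elements.
No 3 of the 9 sets cover everything (all 84 combinations miss at least one element), so 4 is optimal.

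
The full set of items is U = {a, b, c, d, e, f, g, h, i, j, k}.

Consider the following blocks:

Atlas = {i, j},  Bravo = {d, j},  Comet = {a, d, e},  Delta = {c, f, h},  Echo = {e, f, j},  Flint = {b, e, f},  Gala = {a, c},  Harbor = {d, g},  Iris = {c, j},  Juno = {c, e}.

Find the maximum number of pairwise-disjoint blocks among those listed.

4

Atlas, Flint, Gala, Harbor are pairwise disjoint (Atlas={i,j}; Flint={b,e,f}; Gala={a,c}; Harbor={d,g}).
Every remaining block overlaps one of these, and no 5 of the listed blocks are pairwise disjoint, so 4 is the maximum.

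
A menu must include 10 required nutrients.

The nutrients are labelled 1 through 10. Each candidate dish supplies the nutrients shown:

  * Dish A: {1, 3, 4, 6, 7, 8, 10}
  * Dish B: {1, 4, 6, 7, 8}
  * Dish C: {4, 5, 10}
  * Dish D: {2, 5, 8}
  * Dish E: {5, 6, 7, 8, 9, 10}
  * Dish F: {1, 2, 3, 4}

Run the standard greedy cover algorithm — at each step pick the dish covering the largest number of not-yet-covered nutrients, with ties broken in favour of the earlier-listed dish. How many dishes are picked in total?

3

Greedy: pick A (covers 7 new) → pick D (covers 2 new) → pick E (covers 1 new). Total picks: 3.
(The true minimum cover uses only 2 dishes, so greedy is not optimal here.)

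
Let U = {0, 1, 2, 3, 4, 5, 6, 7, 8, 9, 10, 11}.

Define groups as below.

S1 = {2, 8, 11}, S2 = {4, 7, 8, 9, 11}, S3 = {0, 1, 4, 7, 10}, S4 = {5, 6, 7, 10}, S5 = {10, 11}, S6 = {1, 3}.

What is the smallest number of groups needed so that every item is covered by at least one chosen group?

5

Take {S1, S2, S3, S4, S6}. Their union is {0, 1, 2, 3, 4, 5, 6, 7, 8, 9, 10, 11}, which is all 12 items.
No 4 of the 6 groups cover everything (all 15 combinations miss at least one item), so 5 is optimal.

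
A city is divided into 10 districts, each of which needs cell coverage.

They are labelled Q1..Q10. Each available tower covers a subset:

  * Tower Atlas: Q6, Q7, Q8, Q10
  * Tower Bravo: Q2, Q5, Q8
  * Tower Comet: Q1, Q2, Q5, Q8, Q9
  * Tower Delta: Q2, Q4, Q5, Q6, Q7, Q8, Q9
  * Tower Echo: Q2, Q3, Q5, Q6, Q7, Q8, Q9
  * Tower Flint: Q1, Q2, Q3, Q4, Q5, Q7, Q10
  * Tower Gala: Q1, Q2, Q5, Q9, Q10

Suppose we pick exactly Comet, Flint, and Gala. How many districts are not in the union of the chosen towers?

1

Union of Comet, Flint, Gala = {Q1, Q2, Q3, Q4, Q5, Q7, Q8, Q9, Q10}.
Not covered: Q6 — 1 district.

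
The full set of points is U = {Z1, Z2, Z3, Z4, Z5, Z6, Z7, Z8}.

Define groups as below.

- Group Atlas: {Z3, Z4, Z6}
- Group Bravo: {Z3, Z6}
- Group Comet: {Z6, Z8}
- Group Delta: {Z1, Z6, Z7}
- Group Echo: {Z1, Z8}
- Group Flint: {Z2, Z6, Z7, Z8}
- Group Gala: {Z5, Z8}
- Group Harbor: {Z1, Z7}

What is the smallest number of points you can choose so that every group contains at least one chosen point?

3

Take H = {Z1, Z5, Z6}. Each listed group contains at least one of these, so H is a hitting set of size 3.
The groups Atlas, Gala, Harbor are pairwise disjoint, so any hitting set needs a separate point for each — at least 3. Hence 3 is optimal.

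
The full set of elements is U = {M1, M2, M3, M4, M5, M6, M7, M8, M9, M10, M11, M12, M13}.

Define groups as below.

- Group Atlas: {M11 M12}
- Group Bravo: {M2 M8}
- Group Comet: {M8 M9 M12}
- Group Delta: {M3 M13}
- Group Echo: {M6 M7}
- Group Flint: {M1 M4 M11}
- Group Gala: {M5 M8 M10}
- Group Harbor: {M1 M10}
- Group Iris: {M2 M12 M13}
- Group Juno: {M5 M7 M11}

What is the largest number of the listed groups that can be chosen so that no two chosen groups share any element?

5

Atlas, Bravo, Delta, Echo, Harbor are pairwise disjoint (Atlas={M11,M12}; Bravo={M2,M8}; Delta={M3,M13}; Echo={M6,M7}; Harbor={M1,M10}).
Every remaining group overlaps one of these, and no 6 of the listed groups are pairwise disjoint, so 5 is the maximum.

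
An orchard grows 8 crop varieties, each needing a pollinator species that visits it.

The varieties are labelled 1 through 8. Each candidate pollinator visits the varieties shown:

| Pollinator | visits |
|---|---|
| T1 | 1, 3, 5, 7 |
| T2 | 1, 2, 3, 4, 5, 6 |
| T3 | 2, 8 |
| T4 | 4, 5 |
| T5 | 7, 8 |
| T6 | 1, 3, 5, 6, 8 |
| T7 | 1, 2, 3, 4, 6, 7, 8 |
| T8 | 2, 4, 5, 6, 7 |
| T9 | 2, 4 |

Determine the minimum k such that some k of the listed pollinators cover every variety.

2

Take {T6, T7}. Their union is {1, 2, 3, 4, 5, 6, 7, 8}, which is all 8 varieties.
No single pollinator has all 8 varieties (the largest, T7, has 7), so 2 is optimal.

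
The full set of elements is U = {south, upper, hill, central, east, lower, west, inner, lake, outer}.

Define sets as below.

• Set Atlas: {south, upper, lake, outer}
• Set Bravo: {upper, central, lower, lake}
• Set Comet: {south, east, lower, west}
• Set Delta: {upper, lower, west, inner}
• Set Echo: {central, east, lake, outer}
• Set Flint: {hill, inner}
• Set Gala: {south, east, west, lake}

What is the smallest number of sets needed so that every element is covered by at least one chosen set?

4

Atlas, Delta, Echo, and Flint cover everything between them: the union {south, upper, hill, central, east, lower, west, inner, lake, outer} is all of U.
No 3 of the 7 sets cover everything (all 35 combinations miss at least one element), so 4 is optimal.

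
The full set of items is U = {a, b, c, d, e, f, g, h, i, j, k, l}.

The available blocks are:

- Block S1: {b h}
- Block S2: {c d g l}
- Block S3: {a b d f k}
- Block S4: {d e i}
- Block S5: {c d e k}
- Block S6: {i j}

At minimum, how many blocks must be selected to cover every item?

S1 and S2 and S3 and S4 and S6 together: S1 ∪ S2 ∪ S3 ∪ S4 ∪ S6 = {a, b, c, d, e, f, g, h, i, j, k, l} — every item is covered.
No 4 of the 6 blocks cover everything (all 15 combinations miss at least one item), so 5 is optimal.

5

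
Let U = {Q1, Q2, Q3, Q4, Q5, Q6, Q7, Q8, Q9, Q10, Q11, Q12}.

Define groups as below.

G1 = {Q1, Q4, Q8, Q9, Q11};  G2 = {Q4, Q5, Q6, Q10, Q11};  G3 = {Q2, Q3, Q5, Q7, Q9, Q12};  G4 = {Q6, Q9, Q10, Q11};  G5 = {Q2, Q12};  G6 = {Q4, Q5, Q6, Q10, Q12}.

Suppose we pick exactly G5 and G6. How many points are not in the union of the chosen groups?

Union of G5, G6 = {Q2, Q4, Q5, Q6, Q10, Q12}.
Not covered: Q1, Q3, Q7, Q8, Q9, Q11 — 6 points.

6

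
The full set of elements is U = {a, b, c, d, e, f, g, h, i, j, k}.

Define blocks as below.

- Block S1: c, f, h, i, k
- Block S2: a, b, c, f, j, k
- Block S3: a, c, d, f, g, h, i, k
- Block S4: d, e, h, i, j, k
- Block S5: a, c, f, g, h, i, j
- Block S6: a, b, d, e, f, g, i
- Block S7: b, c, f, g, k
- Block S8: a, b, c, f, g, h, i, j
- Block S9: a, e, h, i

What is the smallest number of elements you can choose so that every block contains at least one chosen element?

2

The 2 elements {b, h} hit every block.
The blocks S7, S9 are pairwise disjoint, so any hitting set needs a separate element for each — at least 2. Hence 2 is optimal.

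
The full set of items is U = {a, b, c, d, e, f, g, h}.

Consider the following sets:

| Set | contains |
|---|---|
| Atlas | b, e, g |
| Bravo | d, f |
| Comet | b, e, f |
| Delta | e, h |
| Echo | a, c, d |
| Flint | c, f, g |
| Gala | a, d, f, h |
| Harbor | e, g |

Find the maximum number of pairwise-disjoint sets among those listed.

2

Delta, Echo are pairwise disjoint (Delta={e,h}; Echo={a,c,d}).
Every remaining set overlaps one of these, and no 3 of the listed sets are pairwise disjoint, so 2 is the maximum.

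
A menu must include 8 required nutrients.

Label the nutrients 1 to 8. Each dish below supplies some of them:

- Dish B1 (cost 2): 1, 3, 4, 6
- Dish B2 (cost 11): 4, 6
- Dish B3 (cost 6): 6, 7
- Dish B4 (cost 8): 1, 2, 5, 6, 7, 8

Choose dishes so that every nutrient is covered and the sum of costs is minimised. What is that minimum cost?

B1, B4 together cover every nutrient (B1 ∪ B4 = {1, 2, 3, 4, 5, 6, 7, 8}); total cost 2 + 8 = 10.
No covering selection has total cost below 10.

10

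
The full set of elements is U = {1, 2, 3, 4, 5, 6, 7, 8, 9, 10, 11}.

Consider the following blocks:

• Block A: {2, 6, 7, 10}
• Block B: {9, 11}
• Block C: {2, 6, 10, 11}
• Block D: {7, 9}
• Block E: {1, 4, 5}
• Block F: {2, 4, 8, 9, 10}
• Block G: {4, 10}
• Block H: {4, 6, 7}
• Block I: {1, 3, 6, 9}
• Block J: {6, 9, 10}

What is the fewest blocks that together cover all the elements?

5

A, B, E, F, and I cover everything between them: the union {1, 2, 3, 4, 5, 6, 7, 8, 9, 10, 11} is all of U.
No 4 of the 10 blocks cover everything (all 210 combinations miss at least one element), so 5 is optimal.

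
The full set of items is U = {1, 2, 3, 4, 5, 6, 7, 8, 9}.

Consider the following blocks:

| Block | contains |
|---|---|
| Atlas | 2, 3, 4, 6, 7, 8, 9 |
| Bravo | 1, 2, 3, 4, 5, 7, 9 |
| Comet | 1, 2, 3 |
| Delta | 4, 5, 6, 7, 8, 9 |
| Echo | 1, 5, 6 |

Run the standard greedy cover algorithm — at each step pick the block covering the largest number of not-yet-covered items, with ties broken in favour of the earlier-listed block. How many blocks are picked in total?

Greedy: pick Atlas (covers 7 new) → pick Bravo (covers 2 new). Total picks: 2.

2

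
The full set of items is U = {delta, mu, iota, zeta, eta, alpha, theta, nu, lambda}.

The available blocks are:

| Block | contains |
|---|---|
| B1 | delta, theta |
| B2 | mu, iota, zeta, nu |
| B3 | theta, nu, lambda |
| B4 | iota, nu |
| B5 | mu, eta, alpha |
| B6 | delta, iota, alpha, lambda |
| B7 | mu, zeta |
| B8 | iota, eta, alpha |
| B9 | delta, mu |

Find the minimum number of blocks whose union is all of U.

4

Take {B1, B2, B6, B8}. Their union is {delta, mu, iota, zeta, eta, alpha, theta, nu, lambda}, which is all 9 items.
No 3 of the 9 blocks cover everything (all 84 combinations miss at least one item), so 4 is optimal.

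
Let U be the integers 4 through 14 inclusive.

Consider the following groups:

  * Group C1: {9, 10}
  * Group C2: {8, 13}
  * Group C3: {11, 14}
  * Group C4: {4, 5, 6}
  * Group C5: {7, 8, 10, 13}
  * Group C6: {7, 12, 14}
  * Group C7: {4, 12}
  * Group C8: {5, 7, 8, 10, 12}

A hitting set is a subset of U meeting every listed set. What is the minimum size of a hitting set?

The 4 elements {4, 8, 9, 14} hit every group.
The groups C1, C2, C3, C7 are pairwise disjoint, so any hitting set needs a separate element for each — at least 4. Hence 4 is optimal.

4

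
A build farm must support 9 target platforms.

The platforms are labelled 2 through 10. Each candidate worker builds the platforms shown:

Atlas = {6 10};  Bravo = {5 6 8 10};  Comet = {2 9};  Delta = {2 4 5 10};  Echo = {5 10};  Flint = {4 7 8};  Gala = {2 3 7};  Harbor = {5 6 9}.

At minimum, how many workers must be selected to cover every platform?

4

Take {Bravo, Comet, Flint, Gala}. Their union is {2, 3, 4, 5, 6, 7, 8, 9, 10}, which is all 9 platforms.
No 3 of the 8 workers cover everything (all 56 combinations miss at least one platform), so 4 is optimal.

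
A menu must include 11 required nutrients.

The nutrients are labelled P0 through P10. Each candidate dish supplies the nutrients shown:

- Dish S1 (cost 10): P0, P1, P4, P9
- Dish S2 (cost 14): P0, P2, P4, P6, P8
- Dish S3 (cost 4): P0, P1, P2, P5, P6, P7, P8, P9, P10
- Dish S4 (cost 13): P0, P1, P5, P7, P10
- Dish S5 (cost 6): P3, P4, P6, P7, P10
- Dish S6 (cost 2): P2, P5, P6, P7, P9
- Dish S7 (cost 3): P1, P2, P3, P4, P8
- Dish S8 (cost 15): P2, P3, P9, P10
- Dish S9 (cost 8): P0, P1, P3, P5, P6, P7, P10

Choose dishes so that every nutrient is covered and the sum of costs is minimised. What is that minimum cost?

S3, S7 together cover every nutrient (S3 ∪ S7 = {P0, P1, P2, P3, P4, P5, P6, P7, P8, P9, P10}); total cost 4 + 3 = 7.
The greedy pick S6, S7, S3 costs 9; no covering selection beats 7.

7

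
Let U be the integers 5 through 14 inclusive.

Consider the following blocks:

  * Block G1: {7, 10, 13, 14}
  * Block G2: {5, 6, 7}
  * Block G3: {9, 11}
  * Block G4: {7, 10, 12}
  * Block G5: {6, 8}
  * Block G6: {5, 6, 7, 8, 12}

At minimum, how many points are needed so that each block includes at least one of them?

3

H = {6, 10, 11} meets every block (each contains at least one member of H), and |H| = 3.
The blocks G3, G4, G5 are pairwise disjoint, so any hitting set needs a separate point for each — at least 3. Hence 3 is optimal.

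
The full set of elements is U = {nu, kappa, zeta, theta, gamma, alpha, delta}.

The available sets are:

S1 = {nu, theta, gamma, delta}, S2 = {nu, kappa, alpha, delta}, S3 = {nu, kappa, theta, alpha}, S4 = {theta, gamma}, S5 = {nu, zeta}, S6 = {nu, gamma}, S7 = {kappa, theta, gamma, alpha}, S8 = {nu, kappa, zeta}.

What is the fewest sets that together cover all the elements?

S2 and S4 and S5 together: S2 ∪ S4 ∪ S5 = {nu, kappa, zeta, theta, gamma, alpha, delta} — every element is covered.
No 2 of the 8 sets cover everything (all 28 combinations miss at least one element), so 3 is optimal.

3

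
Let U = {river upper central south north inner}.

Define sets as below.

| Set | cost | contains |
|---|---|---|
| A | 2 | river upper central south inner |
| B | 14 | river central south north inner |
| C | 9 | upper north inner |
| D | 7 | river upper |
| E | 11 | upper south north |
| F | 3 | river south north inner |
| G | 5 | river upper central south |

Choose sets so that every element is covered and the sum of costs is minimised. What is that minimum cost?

5

A, F together cover every element (A ∪ F = {river, upper, central, south, north, inner}); total cost 2 + 3 = 5.
No covering selection has total cost below 5.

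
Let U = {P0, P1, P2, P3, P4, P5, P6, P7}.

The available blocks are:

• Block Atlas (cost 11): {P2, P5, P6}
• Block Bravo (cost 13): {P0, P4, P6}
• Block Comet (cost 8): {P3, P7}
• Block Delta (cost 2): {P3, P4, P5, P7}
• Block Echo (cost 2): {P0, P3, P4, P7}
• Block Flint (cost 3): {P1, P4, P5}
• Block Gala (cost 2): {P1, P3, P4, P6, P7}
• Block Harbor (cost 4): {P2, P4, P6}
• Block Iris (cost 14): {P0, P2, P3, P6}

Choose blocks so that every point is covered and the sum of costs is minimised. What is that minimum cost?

9

Echo, Flint, Harbor together cover every point (Echo ∪ Flint ∪ Harbor = {P0, P1, P2, P3, P4, P5, P6, P7}); total cost 2 + 3 + 4 = 9.
The greedy pick Gala, Delta, Echo, Harbor costs 10; no covering selection beats 9.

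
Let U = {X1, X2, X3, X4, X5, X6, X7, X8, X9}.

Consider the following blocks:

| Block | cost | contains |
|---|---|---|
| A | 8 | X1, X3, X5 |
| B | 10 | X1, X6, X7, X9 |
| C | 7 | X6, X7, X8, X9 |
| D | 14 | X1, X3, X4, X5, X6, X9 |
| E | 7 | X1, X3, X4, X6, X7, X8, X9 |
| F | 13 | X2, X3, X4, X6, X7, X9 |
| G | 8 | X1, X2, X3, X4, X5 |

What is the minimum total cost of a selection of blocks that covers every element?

E, G together cover every element (E ∪ G = {X1, X2, X3, X4, X5, X6, X7, X8, X9}); total cost 7 + 8 = 15.
No covering selection has total cost below 15.

15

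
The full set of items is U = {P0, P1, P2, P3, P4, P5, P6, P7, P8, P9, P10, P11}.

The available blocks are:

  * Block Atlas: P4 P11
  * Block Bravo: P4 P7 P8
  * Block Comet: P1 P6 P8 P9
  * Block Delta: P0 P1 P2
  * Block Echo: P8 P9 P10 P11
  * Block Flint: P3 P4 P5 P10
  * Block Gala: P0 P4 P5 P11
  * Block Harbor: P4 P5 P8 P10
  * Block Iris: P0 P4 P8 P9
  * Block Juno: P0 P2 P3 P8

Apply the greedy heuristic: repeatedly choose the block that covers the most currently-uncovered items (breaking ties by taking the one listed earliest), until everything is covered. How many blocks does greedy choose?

Greedy: pick Comet (covers 4 new) → pick Flint (covers 4 new) → pick Delta (covers 2 new) → pick Atlas (covers 1 new) → pick Bravo (covers 1 new). Total picks: 5.

5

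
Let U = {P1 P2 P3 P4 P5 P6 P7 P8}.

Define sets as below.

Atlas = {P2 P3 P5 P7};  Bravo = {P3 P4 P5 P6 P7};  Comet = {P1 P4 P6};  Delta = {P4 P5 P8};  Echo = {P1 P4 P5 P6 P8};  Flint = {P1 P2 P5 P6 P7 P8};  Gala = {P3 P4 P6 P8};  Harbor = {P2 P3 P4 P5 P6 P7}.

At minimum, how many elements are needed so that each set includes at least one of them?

Take H = {P5, P6}. Each listed set contains at least one of these, so H is a hitting set of size 2.
The sets Atlas, Comet are pairwise disjoint, so any hitting set needs a separate element for each — at least 2. Hence 2 is optimal.

2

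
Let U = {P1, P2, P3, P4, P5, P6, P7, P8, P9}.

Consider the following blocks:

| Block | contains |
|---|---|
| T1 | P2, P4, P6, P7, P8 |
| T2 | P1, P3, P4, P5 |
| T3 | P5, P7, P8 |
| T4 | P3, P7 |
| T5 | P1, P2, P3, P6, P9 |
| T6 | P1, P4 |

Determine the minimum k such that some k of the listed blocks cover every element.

Take {T1, T2, T5}. Their union is {P1, P2, P3, P4, P5, P6, P7, P8, P9}, which is all 9 elements.
Only T5 contains P9, so T5 is forced; the remaining 4 elements need at least 2 more blocks (each remaining block adds at most 3) — so at least 3 blocks are needed, and 3 is optimal.

3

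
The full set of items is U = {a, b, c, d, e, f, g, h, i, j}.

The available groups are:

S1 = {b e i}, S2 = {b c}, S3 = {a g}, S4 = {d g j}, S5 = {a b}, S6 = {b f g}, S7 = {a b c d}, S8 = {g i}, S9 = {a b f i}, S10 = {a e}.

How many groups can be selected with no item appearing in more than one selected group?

S2, S8, S10 are pairwise disjoint (S2={b,c}; S8={g,i}; S10={a,e}).
Every remaining group overlaps one of these, and no 4 of the listed groups are pairwise disjoint, so 3 is the maximum.

3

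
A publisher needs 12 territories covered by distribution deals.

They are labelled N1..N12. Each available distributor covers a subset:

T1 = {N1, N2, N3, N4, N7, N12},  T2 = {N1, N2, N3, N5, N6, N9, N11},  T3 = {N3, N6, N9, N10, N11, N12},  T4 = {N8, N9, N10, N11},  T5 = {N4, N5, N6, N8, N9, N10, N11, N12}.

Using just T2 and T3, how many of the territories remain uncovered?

3

Union of T2, T3 = {N1, N2, N3, N5, N6, N9, N10, N11, N12}.
Not covered: N4, N7, N8 — 3 territories.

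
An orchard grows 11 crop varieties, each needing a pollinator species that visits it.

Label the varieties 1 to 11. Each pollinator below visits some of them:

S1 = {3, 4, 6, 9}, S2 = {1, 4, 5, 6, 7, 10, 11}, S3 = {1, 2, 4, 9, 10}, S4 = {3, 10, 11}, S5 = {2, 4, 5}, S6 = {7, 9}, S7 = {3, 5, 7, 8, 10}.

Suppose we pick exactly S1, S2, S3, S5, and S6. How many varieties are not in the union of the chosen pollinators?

1

Union of S1, S2, S3, S5, S6 = {1, 2, 3, 4, 5, 6, 7, 9, 10, 11}.
Not covered: 8 — 1 variety.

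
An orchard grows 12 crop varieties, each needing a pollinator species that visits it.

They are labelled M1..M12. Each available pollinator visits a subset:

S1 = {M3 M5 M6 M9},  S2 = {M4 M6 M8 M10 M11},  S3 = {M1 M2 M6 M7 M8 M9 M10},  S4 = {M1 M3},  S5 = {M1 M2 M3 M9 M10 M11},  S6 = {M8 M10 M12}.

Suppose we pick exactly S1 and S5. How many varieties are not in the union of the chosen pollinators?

Union of S1, S5 = {M1, M2, M3, M5, M6, M9, M10, M11}.
Not covered: M4, M7, M8, M12 — 4 varieties.

4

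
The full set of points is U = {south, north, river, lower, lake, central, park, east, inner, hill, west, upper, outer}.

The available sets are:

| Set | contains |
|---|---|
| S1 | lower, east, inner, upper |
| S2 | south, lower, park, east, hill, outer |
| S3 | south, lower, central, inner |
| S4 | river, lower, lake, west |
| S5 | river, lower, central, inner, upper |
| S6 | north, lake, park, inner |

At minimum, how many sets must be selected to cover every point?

4

S2 and S4 and S5 and S6 together: S2 ∪ S4 ∪ S5 ∪ S6 = {south, north, river, lower, lake, central, park, east, inner, hill, west, upper, outer} — every point is covered.
No 3 of the 6 sets cover everything (all 20 combinations miss at least one point), so 4 is optimal.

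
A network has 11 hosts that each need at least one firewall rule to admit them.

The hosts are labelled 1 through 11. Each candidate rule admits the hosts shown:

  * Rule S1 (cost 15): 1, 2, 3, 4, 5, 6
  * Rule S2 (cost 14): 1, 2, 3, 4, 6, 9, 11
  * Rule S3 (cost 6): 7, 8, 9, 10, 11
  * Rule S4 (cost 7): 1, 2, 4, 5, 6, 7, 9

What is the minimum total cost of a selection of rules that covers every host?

21

S1, S3 together cover every host (S1 ∪ S3 = {1, 2, 3, 4, 5, 6, 7, 8, 9, 10, 11}); total cost 15 + 6 = 21.
The greedy pick S4, S3, S2 costs 27; no covering selection beats 21.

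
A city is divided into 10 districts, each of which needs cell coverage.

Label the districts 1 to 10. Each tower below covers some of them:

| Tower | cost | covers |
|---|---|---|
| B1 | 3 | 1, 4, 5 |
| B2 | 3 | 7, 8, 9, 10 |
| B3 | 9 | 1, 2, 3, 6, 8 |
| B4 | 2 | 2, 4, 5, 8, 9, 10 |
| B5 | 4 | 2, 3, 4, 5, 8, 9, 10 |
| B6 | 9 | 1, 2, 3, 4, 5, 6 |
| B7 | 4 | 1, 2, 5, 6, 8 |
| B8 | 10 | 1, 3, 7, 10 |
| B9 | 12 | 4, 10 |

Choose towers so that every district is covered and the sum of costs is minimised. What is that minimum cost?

B2, B5, B7 together cover every district (B2 ∪ B5 ∪ B7 = {1, 2, 3, 4, 5, 6, 7, 8, 9, 10}); total cost 3 + 4 + 4 = 11.
The greedy pick B4, B7, B2, B5 costs 13; no covering selection beats 11.

11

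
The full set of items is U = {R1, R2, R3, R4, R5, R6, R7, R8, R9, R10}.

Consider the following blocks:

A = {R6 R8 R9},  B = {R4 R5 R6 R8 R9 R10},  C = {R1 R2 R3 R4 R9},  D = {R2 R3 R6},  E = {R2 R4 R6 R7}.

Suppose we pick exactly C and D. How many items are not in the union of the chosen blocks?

4

Union of C, D = {R1, R2, R3, R4, R6, R9}.
Not covered: R5, R7, R8, R10 — 4 items.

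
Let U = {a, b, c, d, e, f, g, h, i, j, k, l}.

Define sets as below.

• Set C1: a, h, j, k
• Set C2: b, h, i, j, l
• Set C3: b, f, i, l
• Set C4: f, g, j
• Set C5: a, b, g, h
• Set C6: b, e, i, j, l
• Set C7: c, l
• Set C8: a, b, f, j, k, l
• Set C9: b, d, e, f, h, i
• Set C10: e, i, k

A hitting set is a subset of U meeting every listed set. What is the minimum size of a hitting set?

Take T = {b, g, k, l}. Each listed set contains at least one of these, so T is a hitting set of size 4.
No choice of 3 elements meets every set, so 4 is the minimum.

4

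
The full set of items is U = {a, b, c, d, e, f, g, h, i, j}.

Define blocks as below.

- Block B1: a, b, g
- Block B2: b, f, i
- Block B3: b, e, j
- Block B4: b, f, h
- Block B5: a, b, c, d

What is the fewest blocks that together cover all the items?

5

B1 and B2 and B3 and B4 and B5 together: B1 ∪ B2 ∪ B3 ∪ B4 ∪ B5 = {a, b, c, d, e, f, g, h, i, j} — every item is covered.
Only B1 contains g, so B1 is forced; the remaining 7 items need at least 4 more blocks (each remaining block adds at most 2) — so at least 5 blocks are needed, and 5 is optimal.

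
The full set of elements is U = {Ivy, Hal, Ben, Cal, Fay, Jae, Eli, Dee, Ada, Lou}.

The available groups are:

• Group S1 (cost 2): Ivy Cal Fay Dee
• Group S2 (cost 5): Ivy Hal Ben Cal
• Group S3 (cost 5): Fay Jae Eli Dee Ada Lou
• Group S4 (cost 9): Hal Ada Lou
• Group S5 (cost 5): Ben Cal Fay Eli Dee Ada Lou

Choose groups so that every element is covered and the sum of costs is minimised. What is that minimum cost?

S2, S3 together cover every element (S2 ∪ S3 = {Ivy, Hal, Ben, Cal, Fay, Jae, Eli, Dee, Ada, Lou}); total cost 5 + 5 = 10.
The greedy pick S1, S3, S2 costs 12; no covering selection beats 10.

10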